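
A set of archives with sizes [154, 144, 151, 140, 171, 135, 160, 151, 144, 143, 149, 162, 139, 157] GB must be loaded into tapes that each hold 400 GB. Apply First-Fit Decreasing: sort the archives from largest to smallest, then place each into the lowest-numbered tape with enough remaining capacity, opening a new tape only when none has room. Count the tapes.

Sorted descending: 171, 162, 160, 157, 154, 151, 151, 149, 144, 144, 143, 140, 139, 135.
Put 171 GB in tape 1; 229 GB remain.
Put 162 GB in tape 1; 67 GB remain.
Put 160 GB in tape 2; 240 GB remain.
Put 157 GB in tape 2; 83 GB remain.
Put 154 GB in tape 3; 246 GB remain.
Put 151 GB in tape 3; 95 GB remain.
Put 151 GB in tape 4; 249 GB remain.
Put 149 GB in tape 4; 100 GB remain.
Put 144 GB in tape 5; 256 GB remain.
Put 144 GB in tape 5; 112 GB remain.
Put 143 GB in tape 6; 257 GB remain.
Put 140 GB in tape 6; 117 GB remain.
Put 139 GB in tape 7; 261 GB remain.
Put 135 GB in tape 7; 126 GB remain.
Final tapes: [171,162] [160,157] [154,151] [151,149] [144,144] [143,140] [139,135].

7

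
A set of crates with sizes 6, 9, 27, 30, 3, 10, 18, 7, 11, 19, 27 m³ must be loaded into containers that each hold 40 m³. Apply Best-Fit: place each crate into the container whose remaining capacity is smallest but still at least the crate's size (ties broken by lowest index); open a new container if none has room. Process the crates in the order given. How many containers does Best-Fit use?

6 m³ → container 1 (remaining 34 m³)
9 m³ → container 1 (remaining 25 m³)
27 m³ → container 2 (remaining 13 m³)
30 m³ → container 3 (remaining 10 m³)
3 m³ → container 3 (remaining 7 m³)
10 m³ → container 2 (remaining 3 m³)
18 m³ → container 1 (remaining 7 m³)
7 m³ → container 1 (remaining 0 m³)
11 m³ → container 4 (remaining 29 m³)
19 m³ → container 4 (remaining 10 m³)
27 m³ → container 5 (remaining 13 m³)

5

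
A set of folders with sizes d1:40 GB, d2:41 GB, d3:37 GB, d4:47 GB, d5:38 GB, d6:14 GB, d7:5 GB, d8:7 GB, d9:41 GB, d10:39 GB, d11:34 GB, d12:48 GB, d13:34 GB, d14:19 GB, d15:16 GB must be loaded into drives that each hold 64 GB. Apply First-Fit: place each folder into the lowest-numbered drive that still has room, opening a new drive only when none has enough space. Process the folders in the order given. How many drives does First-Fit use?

drive 1: place d1 (40 GB), 24 GB left
drive 2: place d2 (41 GB), 23 GB left
drive 3: place d3 (37 GB), 27 GB left
drive 4: place d4 (47 GB), 17 GB left
drive 5: place d5 (38 GB), 26 GB left
drive 1: place d6 (14 GB), 10 GB left
drive 1: place d7 (5 GB), 5 GB left
drive 2: place d8 (7 GB), 16 GB left
drive 6: place d9 (41 GB), 23 GB left
drive 7: place d10 (39 GB), 25 GB left
drive 8: place d11 (34 GB), 30 GB left
drive 9: place d12 (48 GB), 16 GB left
drive 10: place d13 (34 GB), 30 GB left
drive 3: place d14 (19 GB), 8 GB left
drive 2: place d15 (16 GB), 0 GB left

10 drives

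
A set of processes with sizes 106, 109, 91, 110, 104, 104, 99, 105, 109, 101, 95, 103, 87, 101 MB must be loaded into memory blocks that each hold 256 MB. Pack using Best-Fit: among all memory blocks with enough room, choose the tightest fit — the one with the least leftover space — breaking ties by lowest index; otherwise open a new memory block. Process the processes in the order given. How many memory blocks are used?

memory block 1: place 106 MB, 150 MB left
memory block 1: place 109 MB, 41 MB left
memory block 2: place 91 MB, 165 MB left
memory block 2: place 110 MB, 55 MB left
memory block 3: place 104 MB, 152 MB left
memory block 3: place 104 MB, 48 MB left
memory block 4: place 99 MB, 157 MB left
memory block 4: place 105 MB, 52 MB left
memory block 5: place 109 MB, 147 MB left
memory block 5: place 101 MB, 46 MB left
memory block 6: place 95 MB, 161 MB left
memory block 6: place 103 MB, 58 MB left
memory block 7: place 87 MB, 169 MB left
memory block 7: place 101 MB, 68 MB left
Final memory blocks: [106,109] [91,110] [104,104] [99,105] [109,101] [95,103] [87,101].

7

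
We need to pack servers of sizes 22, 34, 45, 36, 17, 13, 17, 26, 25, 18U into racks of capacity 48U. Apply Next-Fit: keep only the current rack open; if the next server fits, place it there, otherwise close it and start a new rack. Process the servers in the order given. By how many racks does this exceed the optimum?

1

Next-Fit: [22] [34] [45] [36] [17,13,17] [26] [25,18] → 7 racks.
Total size 253U; any packing needs at least ⌈253/48⌉ = 6 racks.
An optimal packing achieves that bound: [45] [36] [34,13] [26,22] [25,18] [17,17] → 6 racks.
Excess: 7 − 6 = 1.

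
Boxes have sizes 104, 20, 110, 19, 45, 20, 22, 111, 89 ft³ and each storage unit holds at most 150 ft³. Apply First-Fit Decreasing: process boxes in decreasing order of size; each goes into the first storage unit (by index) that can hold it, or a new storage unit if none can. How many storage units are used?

4 storage units

Sorted descending: 111, 110, 104, 89, 45, 22, 20, 20, 19.
Put 111 ft³ in storage unit 1; 39 ft³ remain.
Put 110 ft³ in storage unit 2; 40 ft³ remain.
Put 104 ft³ in storage unit 3; 46 ft³ remain.
Put 89 ft³ in storage unit 4; 61 ft³ remain.
Put 45 ft³ in storage unit 3; 1 ft³ remain.
Put 22 ft³ in storage unit 1; 17 ft³ remain.
Put 20 ft³ in storage unit 2; 20 ft³ remain.
Put 20 ft³ in storage unit 2; 0 ft³ remain.
Put 19 ft³ in storage unit 4; 42 ft³ remain.
Final storage units: [111,22] [110,20,20] [104,45] [89,19].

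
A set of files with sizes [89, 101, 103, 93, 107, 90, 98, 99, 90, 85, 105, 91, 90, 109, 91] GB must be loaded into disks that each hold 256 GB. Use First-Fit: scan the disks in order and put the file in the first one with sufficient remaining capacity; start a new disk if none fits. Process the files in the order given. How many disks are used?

8 disks

89 GB → disk 1 (remaining 167 GB)
101 GB → disk 1 (remaining 66 GB)
103 GB → disk 2 (remaining 153 GB)
93 GB → disk 2 (remaining 60 GB)
107 GB → disk 3 (remaining 149 GB)
90 GB → disk 3 (remaining 59 GB)
98 GB → disk 4 (remaining 158 GB)
99 GB → disk 4 (remaining 59 GB)
90 GB → disk 5 (remaining 166 GB)
85 GB → disk 5 (remaining 81 GB)
105 GB → disk 6 (remaining 151 GB)
91 GB → disk 6 (remaining 60 GB)
90 GB → disk 7 (remaining 166 GB)
109 GB → disk 7 (remaining 57 GB)
91 GB → disk 8 (remaining 165 GB)
Final disks: [89,101] [103,93] [107,90] [98,99] [90,85] [105,91] [90,109] [91].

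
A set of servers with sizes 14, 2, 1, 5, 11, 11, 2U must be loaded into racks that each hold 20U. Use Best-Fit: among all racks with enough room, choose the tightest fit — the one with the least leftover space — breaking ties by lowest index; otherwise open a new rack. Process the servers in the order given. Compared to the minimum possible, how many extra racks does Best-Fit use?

Best-Fit: [14,2,1,2] [5,11] [11] → 3 racks.
Total size 46U; any packing needs at least ⌈46/20⌉ = 3 racks.
So 3 is already optimal.

0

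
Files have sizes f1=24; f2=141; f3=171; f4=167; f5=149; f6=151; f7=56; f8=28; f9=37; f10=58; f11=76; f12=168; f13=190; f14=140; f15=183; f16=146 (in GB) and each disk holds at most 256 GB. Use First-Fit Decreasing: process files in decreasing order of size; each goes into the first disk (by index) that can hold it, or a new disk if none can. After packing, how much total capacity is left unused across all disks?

675

Sorted descending: 190, 183, 171, 168, 167, 151, 149, 146, 141, 140, 76, 58, 56, 37, 28, 24.
Put 190 GB in disk 1; 66 GB remain.
Put 183 GB in disk 2; 73 GB remain.
Put 171 GB in disk 3; 85 GB remain.
Put 168 GB in disk 4; 88 GB remain.
Put 167 GB in disk 5; 89 GB remain.
Put 151 GB in disk 6; 105 GB remain.
Put 149 GB in disk 7; 107 GB remain.
Put 146 GB in disk 8; 110 GB remain.
Put 141 GB in disk 9; 115 GB remain.
Put 140 GB in disk 10; 116 GB remain.
Put 76 GB in disk 3; 9 GB remain.
Put 58 GB in disk 1; 8 GB remain.
Put 56 GB in disk 2; 17 GB remain.
Put 37 GB in disk 4; 51 GB remain.
Put 28 GB in disk 4; 23 GB remain.
Put 24 GB in disk 5; 65 GB remain.
10 disks × 256 GB = 2560 GB; used 1885 GB; unused 675 GB.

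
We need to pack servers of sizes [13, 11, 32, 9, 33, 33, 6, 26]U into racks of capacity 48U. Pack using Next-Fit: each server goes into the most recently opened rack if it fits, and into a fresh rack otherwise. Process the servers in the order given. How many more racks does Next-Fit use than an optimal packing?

1

Next-Fit: [13,11] [32,9] [33] [33,6] [26] → 5 racks.
Total size 163U; any packing needs at least ⌈163/48⌉ = 4 racks.
An optimal packing achieves that bound: [33,13] [33,11] [32,9,6] [26] → 4 racks.
Excess: 5 − 4 = 1.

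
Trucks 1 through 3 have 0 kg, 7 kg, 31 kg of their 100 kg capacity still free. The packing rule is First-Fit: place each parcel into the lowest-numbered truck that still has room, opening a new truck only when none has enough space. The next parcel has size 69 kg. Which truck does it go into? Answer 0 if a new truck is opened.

0

No truck has ≥ 69 kg free, so a new truck is opened.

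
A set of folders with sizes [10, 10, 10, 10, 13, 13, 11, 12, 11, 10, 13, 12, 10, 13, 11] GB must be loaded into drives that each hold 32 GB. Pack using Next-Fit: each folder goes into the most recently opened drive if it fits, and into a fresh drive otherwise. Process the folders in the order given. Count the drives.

Put 10 GB in drive 1; 22 GB remain.
Put 10 GB in drive 1; 12 GB remain.
Put 10 GB in drive 1; 2 GB remain.
Put 10 GB in drive 2; 22 GB remain.
Put 13 GB in drive 2; 9 GB remain.
Put 13 GB in drive 3; 19 GB remain.
Put 11 GB in drive 3; 8 GB remain.
Put 12 GB in drive 4; 20 GB remain.
Put 11 GB in drive 4; 9 GB remain.
Put 10 GB in drive 5; 22 GB remain.
Put 13 GB in drive 5; 9 GB remain.
Put 12 GB in drive 6; 20 GB remain.
Put 10 GB in drive 6; 10 GB remain.
Put 13 GB in drive 7; 19 GB remain.
Put 11 GB in drive 7; 8 GB remain.

7 drives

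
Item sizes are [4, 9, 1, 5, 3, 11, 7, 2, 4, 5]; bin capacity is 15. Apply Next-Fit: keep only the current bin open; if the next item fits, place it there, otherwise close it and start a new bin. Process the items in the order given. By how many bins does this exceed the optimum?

1

Next-Fit: [4,9,1] [5,3] [11] [7,2,4] [5] → 5 bins.
Total size 51; any packing needs at least ⌈51/15⌉ = 4 bins.
An optimal packing achieves that bound: [11,4] [9,5,1] [7,5,3] [4,2] → 4 bins.
Excess: 5 − 4 = 1.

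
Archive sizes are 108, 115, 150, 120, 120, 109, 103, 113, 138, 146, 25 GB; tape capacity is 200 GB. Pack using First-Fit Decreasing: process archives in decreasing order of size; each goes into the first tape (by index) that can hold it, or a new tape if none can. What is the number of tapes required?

10 tapes

Sorted descending: 150, 146, 138, 120, 120, 115, 113, 109, 108, 103, 25.
Put 150 GB in tape 1; 50 GB remain.
Put 146 GB in tape 2; 54 GB remain.
Put 138 GB in tape 3; 62 GB remain.
Put 120 GB in tape 4; 80 GB remain.
Put 120 GB in tape 5; 80 GB remain.
Put 115 GB in tape 6; 85 GB remain.
Put 113 GB in tape 7; 87 GB remain.
Put 109 GB in tape 8; 91 GB remain.
Put 108 GB in tape 9; 92 GB remain.
Put 103 GB in tape 10; 97 GB remain.
Put 25 GB in tape 1; 25 GB remain.
Final tapes: [150,25] [146] [138] [120] [120] [115] [113] [109] [108] [103].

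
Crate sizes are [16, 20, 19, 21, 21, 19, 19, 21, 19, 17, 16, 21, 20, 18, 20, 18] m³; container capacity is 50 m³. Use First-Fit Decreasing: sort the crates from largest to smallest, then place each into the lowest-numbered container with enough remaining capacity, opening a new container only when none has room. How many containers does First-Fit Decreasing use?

Sorted descending: 21, 21, 21, 21, 20, 20, 20, 19, 19, 19, 19, 18, 18, 17, 16, 16.
Put 21 m³ in container 1; 29 m³ remain.
Put 21 m³ in container 1; 8 m³ remain.
Put 21 m³ in container 2; 29 m³ remain.
Put 21 m³ in container 2; 8 m³ remain.
Put 20 m³ in container 3; 30 m³ remain.
Put 20 m³ in container 3; 10 m³ remain.
Put 20 m³ in container 4; 30 m³ remain.
Put 19 m³ in container 4; 11 m³ remain.
Put 19 m³ in container 5; 31 m³ remain.
Put 19 m³ in container 5; 12 m³ remain.
Put 19 m³ in container 6; 31 m³ remain.
Put 18 m³ in container 6; 13 m³ remain.
Put 18 m³ in container 7; 32 m³ remain.
Put 17 m³ in container 7; 15 m³ remain.
Put 16 m³ in container 8; 34 m³ remain.
Put 16 m³ in container 8; 18 m³ remain.
Final containers: [21,21] [21,21] [20,20] [20,19] [19,19] [19,18] [18,17] [16,16].

8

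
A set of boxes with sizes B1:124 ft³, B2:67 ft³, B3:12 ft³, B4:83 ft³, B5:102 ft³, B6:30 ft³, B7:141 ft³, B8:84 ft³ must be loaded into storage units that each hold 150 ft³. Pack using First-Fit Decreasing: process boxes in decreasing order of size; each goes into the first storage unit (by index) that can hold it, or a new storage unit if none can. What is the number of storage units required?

5 storage units

Sorted descending: 141, 124, 102, 84, 83, 67, 30, 12.
141 ft³ → storage unit 1 (remaining 9 ft³)
124 ft³ → storage unit 2 (remaining 26 ft³)
102 ft³ → storage unit 3 (remaining 48 ft³)
84 ft³ → storage unit 4 (remaining 66 ft³)
83 ft³ → storage unit 5 (remaining 67 ft³)
67 ft³ → storage unit 5 (remaining 0 ft³)
30 ft³ → storage unit 3 (remaining 18 ft³)
12 ft³ → storage unit 2 (remaining 14 ft³)
Final storage units: [141] [124,12] [102,30] [84] [83,67].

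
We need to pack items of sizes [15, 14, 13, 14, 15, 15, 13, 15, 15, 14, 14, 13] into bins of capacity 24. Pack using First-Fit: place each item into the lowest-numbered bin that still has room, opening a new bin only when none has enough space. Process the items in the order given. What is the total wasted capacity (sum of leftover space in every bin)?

Put 15 in bin 1; 9 remain.
Put 14 in bin 2; 10 remain.
Put 13 in bin 3; 11 remain.
Put 14 in bin 4; 10 remain.
Put 15 in bin 5; 9 remain.
Put 15 in bin 6; 9 remain.
Put 13 in bin 7; 11 remain.
Put 15 in bin 8; 9 remain.
Put 15 in bin 9; 9 remain.
Put 14 in bin 10; 10 remain.
Put 14 in bin 11; 10 remain.
Put 13 in bin 12; 11 remain.
12 bins × 24 = 288; used 170; unused 118.

118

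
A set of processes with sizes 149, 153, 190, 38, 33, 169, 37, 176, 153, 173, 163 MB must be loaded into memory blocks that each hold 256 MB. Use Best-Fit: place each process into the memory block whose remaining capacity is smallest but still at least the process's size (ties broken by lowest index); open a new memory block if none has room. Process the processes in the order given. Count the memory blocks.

8

memory block 1: place 149 MB, 107 MB left
memory block 2: place 153 MB, 103 MB left
memory block 3: place 190 MB, 66 MB left
memory block 3: place 38 MB, 28 MB left
memory block 2: place 33 MB, 70 MB left
memory block 4: place 169 MB, 87 MB left
memory block 2: place 37 MB, 33 MB left
memory block 5: place 176 MB, 80 MB left
memory block 6: place 153 MB, 103 MB left
memory block 7: place 173 MB, 83 MB left
memory block 8: place 163 MB, 93 MB left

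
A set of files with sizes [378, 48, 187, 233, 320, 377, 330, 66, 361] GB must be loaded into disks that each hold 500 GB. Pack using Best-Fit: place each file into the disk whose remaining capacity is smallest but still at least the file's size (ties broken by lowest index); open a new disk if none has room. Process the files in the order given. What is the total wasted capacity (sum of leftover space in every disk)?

700

disk 1: place 378 GB, 122 GB left
disk 1: place 48 GB, 74 GB left
disk 2: place 187 GB, 313 GB left
disk 2: place 233 GB, 80 GB left
disk 3: place 320 GB, 180 GB left
disk 4: place 377 GB, 123 GB left
disk 5: place 330 GB, 170 GB left
disk 1: place 66 GB, 8 GB left
disk 6: place 361 GB, 139 GB left
6 disks × 500 GB = 3000 GB; used 2300 GB; unused 700 GB.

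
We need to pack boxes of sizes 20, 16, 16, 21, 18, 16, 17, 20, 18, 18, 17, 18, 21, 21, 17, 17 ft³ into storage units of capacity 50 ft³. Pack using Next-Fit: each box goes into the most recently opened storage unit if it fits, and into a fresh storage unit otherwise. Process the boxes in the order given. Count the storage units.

8 storage units

Put 20 ft³ in storage unit 1; 30 ft³ remain.
Put 16 ft³ in storage unit 1; 14 ft³ remain.
Put 16 ft³ in storage unit 2; 34 ft³ remain.
Put 21 ft³ in storage unit 2; 13 ft³ remain.
Put 18 ft³ in storage unit 3; 32 ft³ remain.
Put 16 ft³ in storage unit 3; 16 ft³ remain.
Put 17 ft³ in storage unit 4; 33 ft³ remain.
Put 20 ft³ in storage unit 4; 13 ft³ remain.
Put 18 ft³ in storage unit 5; 32 ft³ remain.
Put 18 ft³ in storage unit 5; 14 ft³ remain.
Put 17 ft³ in storage unit 6; 33 ft³ remain.
Put 18 ft³ in storage unit 6; 15 ft³ remain.
Put 21 ft³ in storage unit 7; 29 ft³ remain.
Put 21 ft³ in storage unit 7; 8 ft³ remain.
Put 17 ft³ in storage unit 8; 33 ft³ remain.
Put 17 ft³ in storage unit 8; 16 ft³ remain.
Final storage units: [20,16] [16,21] [18,16] [17,20] [18,18] [17,18] [21,21] [17,17].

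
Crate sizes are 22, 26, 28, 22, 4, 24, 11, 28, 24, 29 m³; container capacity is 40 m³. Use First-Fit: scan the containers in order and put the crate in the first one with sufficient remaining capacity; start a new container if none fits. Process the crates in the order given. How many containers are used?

8

container 1: place 22 m³, 18 m³ left
container 2: place 26 m³, 14 m³ left
container 3: place 28 m³, 12 m³ left
container 4: place 22 m³, 18 m³ left
container 1: place 4 m³, 14 m³ left
container 5: place 24 m³, 16 m³ left
container 1: place 11 m³, 3 m³ left
container 6: place 28 m³, 12 m³ left
container 7: place 24 m³, 16 m³ left
container 8: place 29 m³, 11 m³ left
Final containers: [22,4,11] [26] [28] [22] [24] [28] [24] [29].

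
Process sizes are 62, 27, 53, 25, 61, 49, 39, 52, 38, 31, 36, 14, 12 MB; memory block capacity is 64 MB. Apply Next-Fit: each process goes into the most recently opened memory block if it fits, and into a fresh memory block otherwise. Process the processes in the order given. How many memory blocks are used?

62 MB → memory block 1 (remaining 2 MB)
27 MB → memory block 2 (remaining 37 MB)
53 MB → memory block 3 (remaining 11 MB)
25 MB → memory block 4 (remaining 39 MB)
61 MB → memory block 5 (remaining 3 MB)
49 MB → memory block 6 (remaining 15 MB)
39 MB → memory block 7 (remaining 25 MB)
52 MB → memory block 8 (remaining 12 MB)
38 MB → memory block 9 (remaining 26 MB)
31 MB → memory block 10 (remaining 33 MB)
36 MB → memory block 11 (remaining 28 MB)
14 MB → memory block 11 (remaining 14 MB)
12 MB → memory block 11 (remaining 2 MB)
Final memory blocks: [62] [27] [53] [25] [61] [49] [39] [52] [38] [31] [36,14,12].

11 memory blocks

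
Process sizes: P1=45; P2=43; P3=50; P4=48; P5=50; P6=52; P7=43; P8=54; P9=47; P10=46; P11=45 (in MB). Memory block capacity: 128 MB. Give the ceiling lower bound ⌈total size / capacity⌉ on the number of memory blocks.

Total size = 45 + 43 + 50 + 48 + 50 + 52 + 43 + 54 + 47 + 46 + 45 = 523 MB.
⌈523 / 128⌉ = 5.

5 memory blocks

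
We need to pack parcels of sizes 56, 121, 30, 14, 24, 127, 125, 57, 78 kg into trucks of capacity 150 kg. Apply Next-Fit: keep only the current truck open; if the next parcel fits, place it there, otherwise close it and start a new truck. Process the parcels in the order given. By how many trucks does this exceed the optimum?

Next-Fit: [56] [121] [30,14,24] [127] [125] [57,78] → 6 trucks.
Total size 632 kg; any packing needs at least ⌈632/150⌉ = 5 trucks.
An optimal packing achieves that bound: [127,14] [125,24] [121] [78,57] [56,30] → 5 trucks.
Excess: 6 − 5 = 1.

1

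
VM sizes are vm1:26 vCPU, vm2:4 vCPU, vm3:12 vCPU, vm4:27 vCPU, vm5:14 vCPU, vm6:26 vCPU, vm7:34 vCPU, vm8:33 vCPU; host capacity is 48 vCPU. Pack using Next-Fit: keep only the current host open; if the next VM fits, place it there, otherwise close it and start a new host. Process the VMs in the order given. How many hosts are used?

Put vm1 (26 vCPU) in host 1; 22 vCPU remain.
Put vm2 (4 vCPU) in host 1; 18 vCPU remain.
Put vm3 (12 vCPU) in host 1; 6 vCPU remain.
Put vm4 (27 vCPU) in host 2; 21 vCPU remain.
Put vm5 (14 vCPU) in host 2; 7 vCPU remain.
Put vm6 (26 vCPU) in host 3; 22 vCPU remain.
Put vm7 (34 vCPU) in host 4; 14 vCPU remain.
Put vm8 (33 vCPU) in host 5; 15 vCPU remain.
Final hosts: [26,4,12] [27,14] [26] [34] [33].

5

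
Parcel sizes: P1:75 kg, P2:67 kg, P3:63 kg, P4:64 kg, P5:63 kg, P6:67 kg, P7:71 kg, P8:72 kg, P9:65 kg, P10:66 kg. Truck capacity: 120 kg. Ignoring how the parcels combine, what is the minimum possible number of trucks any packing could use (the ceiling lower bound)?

Total size = 75 + 67 + 63 + 64 + 63 + 67 + 71 + 72 + 65 + 66 = 673 kg.
⌈673 / 120⌉ = 6.

6 trucks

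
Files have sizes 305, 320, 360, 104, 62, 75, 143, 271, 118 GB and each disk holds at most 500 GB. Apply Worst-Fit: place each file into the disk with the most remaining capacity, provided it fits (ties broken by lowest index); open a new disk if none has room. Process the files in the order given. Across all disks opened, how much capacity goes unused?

242

Put 305 GB in disk 1; 195 GB remain.
Put 320 GB in disk 2; 180 GB remain.
Put 360 GB in disk 3; 140 GB remain.
Put 104 GB in disk 1; 91 GB remain.
Put 62 GB in disk 2; 118 GB remain.
Put 75 GB in disk 3; 65 GB remain.
Put 143 GB in disk 4; 357 GB remain.
Put 271 GB in disk 4; 86 GB remain.
Put 118 GB in disk 2; 0 GB remain.
4 disks × 500 GB = 2000 GB; used 1758 GB; unused 242 GB.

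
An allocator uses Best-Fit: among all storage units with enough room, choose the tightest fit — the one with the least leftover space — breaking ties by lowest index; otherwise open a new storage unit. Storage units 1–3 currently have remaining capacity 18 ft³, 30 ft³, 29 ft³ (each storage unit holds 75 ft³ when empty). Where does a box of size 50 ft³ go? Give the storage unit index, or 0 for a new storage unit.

0

No storage unit has ≥ 50 ft³ free, so a new storage unit is opened.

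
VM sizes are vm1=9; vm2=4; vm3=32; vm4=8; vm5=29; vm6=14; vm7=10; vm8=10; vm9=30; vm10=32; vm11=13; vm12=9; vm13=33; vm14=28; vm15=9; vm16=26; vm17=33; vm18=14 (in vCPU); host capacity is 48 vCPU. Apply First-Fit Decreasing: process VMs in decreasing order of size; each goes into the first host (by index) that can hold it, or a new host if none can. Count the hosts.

8 hosts

Sorted descending: 33, 33, 32, 32, 30, 29, 28, 26, 14, 14, 13, 10, 10, 9, 9, 9, 8, 4.
host 1: place 33 vCPU, 15 vCPU left
host 2: place 33 vCPU, 15 vCPU left
host 3: place 32 vCPU, 16 vCPU left
host 4: place 32 vCPU, 16 vCPU left
host 5: place 30 vCPU, 18 vCPU left
host 6: place 29 vCPU, 19 vCPU left
host 7: place 28 vCPU, 20 vCPU left
host 8: place 26 vCPU, 22 vCPU left
host 1: place 14 vCPU, 1 vCPU left
host 2: place 14 vCPU, 1 vCPU left
host 3: place 13 vCPU, 3 vCPU left
host 4: place 10 vCPU, 6 vCPU left
host 5: place 10 vCPU, 8 vCPU left
host 6: place 9 vCPU, 10 vCPU left
host 6: place 9 vCPU, 1 vCPU left
host 7: place 9 vCPU, 11 vCPU left
host 5: place 8 vCPU, 0 vCPU left
host 4: place 4 vCPU, 2 vCPU left
Final hosts: [33,14] [33,14] [32,13] [32,10,4] [30,10,8] [29,9,9] [28,9] [26].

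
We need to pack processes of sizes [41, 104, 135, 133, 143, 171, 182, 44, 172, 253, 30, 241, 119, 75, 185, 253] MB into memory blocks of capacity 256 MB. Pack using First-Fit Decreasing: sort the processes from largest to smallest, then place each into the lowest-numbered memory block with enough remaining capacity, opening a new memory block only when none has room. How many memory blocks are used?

Sorted descending: 253, 253, 241, 185, 182, 172, 171, 143, 135, 133, 119, 104, 75, 44, 41, 30.
memory block 1: place 253 MB, 3 MB left
memory block 2: place 253 MB, 3 MB left
memory block 3: place 241 MB, 15 MB left
memory block 4: place 185 MB, 71 MB left
memory block 5: place 182 MB, 74 MB left
memory block 6: place 172 MB, 84 MB left
memory block 7: place 171 MB, 85 MB left
memory block 8: place 143 MB, 113 MB left
memory block 9: place 135 MB, 121 MB left
memory block 10: place 133 MB, 123 MB left
memory block 9: place 119 MB, 2 MB left
memory block 8: place 104 MB, 9 MB left
memory block 6: place 75 MB, 9 MB left
memory block 4: place 44 MB, 27 MB left
memory block 5: place 41 MB, 33 MB left
memory block 5: place 30 MB, 3 MB left
Final memory blocks: [253] [253] [241] [185,44] [182,41,30] [172,75] [171] [143,104] [135,119] [133].

10 memory blocks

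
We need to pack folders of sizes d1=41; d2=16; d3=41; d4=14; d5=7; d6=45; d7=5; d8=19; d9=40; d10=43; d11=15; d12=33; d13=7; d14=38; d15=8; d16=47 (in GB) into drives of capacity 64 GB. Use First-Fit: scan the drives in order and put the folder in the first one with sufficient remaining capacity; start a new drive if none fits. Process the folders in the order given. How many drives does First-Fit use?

8

Put d1 (41 GB) in drive 1; 23 GB remain.
Put d2 (16 GB) in drive 1; 7 GB remain.
Put d3 (41 GB) in drive 2; 23 GB remain.
Put d4 (14 GB) in drive 2; 9 GB remain.
Put d5 (7 GB) in drive 1; 0 GB remain.
Put d6 (45 GB) in drive 3; 19 GB remain.
Put d7 (5 GB) in drive 2; 4 GB remain.
Put d8 (19 GB) in drive 3; 0 GB remain.
Put d9 (40 GB) in drive 4; 24 GB remain.
Put d10 (43 GB) in drive 5; 21 GB remain.
Put d11 (15 GB) in drive 4; 9 GB remain.
Put d12 (33 GB) in drive 6; 31 GB remain.
Put d13 (7 GB) in drive 4; 2 GB remain.
Put d14 (38 GB) in drive 7; 26 GB remain.
Put d15 (8 GB) in drive 5; 13 GB remain.
Put d16 (47 GB) in drive 8; 17 GB remain.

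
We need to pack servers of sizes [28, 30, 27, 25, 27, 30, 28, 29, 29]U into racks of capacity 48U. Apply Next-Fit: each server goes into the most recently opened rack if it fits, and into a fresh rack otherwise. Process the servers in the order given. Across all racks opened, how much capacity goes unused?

179

rack 1: place 28U, 20U left
rack 2: place 30U, 18U left
rack 3: place 27U, 21U left
rack 4: place 25U, 23U left
rack 5: place 27U, 21U left
rack 6: place 30U, 18U left
rack 7: place 28U, 20U left
rack 8: place 29U, 19U left
rack 9: place 29U, 19U left
9 racks × 48U = 432U; used 253U; unused 179U.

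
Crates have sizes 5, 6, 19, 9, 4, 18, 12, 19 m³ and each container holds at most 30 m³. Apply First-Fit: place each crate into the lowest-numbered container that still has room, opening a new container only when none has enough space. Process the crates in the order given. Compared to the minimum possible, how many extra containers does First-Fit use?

First-Fit: [5,6,19] [9,4,12] [18] [19] → 4 containers.
Total size 92 m³; any packing needs at least ⌈92/30⌉ = 4 containers.
So 4 is already optimal.

0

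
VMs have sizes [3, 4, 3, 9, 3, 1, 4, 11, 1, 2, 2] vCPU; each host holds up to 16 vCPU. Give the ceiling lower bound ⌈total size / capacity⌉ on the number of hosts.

3

Total size = 3 + 4 + 3 + 9 + 3 + 1 + 4 + 11 + 1 + 2 + 2 = 43 vCPU.
⌈43 / 16⌉ = 3.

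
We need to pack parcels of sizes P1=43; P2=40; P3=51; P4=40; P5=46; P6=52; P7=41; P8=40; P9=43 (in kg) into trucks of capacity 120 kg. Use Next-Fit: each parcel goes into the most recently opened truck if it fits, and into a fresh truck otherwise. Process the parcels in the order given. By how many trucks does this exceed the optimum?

Next-Fit: [43,40] [51,40] [46,52] [41,40] [43] → 5 trucks.
Total size 396 kg; any packing needs at least ⌈396/120⌉ = 4 trucks.
An optimal packing achieves that bound: [52,51] [46,43] [43,41] [40,40,40] → 4 trucks.
Excess: 5 − 4 = 1.

1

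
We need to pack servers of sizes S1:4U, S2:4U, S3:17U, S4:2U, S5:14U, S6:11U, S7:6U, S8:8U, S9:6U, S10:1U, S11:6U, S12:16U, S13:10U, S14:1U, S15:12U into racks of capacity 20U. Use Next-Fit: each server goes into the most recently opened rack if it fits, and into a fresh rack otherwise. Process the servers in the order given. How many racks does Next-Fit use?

9

S1 (4U) → rack 1 (remaining 16U)
S2 (4U) → rack 1 (remaining 12U)
S3 (17U) → rack 2 (remaining 3U)
S4 (2U) → rack 2 (remaining 1U)
S5 (14U) → rack 3 (remaining 6U)
S6 (11U) → rack 4 (remaining 9U)
S7 (6U) → rack 4 (remaining 3U)
S8 (8U) → rack 5 (remaining 12U)
S9 (6U) → rack 5 (remaining 6U)
S10 (1U) → rack 5 (remaining 5U)
S11 (6U) → rack 6 (remaining 14U)
S12 (16U) → rack 7 (remaining 4U)
S13 (10U) → rack 8 (remaining 10U)
S14 (1U) → rack 8 (remaining 9U)
S15 (12U) → rack 9 (remaining 8U)
Final racks: [4,4] [17,2] [14] [11,6] [8,6,1] [6] [16] [10,1] [12].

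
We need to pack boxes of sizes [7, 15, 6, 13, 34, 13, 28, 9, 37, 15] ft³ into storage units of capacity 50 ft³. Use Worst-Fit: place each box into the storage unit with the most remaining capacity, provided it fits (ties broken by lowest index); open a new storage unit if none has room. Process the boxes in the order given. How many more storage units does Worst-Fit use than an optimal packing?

Worst-Fit: [7,15,6,13] [34,13] [28,9] [37] [15] → 5 storage units.
Total size 177 ft³; any packing needs at least ⌈177/50⌉ = 4 storage units.
An optimal packing achieves that bound: [37,13] [34,15] [28,15,7] [13,9,6] → 4 storage units.
Excess: 5 − 4 = 1.

1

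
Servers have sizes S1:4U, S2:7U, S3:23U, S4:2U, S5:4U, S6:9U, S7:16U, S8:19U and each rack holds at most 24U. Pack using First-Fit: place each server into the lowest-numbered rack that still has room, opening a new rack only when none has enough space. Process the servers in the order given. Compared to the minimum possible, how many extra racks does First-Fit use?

1

First-Fit: [4,7,2,4] [23] [9] [16] [19] → 5 racks.
Total size 84U; any packing needs at least ⌈84/24⌉ = 4 racks.
An optimal packing achieves that bound: [23] [19,4] [16,7] [9,4,2] → 4 racks.
Excess: 5 − 4 = 1.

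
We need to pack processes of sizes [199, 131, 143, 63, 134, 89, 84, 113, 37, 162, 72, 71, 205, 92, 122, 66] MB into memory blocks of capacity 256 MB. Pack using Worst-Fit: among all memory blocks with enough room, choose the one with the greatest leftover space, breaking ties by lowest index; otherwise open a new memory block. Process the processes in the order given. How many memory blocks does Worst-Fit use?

memory block 1: place 199 MB, 57 MB left
memory block 2: place 131 MB, 125 MB left
memory block 3: place 143 MB, 113 MB left
memory block 2: place 63 MB, 62 MB left
memory block 4: place 134 MB, 122 MB left
memory block 4: place 89 MB, 33 MB left
memory block 3: place 84 MB, 29 MB left
memory block 5: place 113 MB, 143 MB left
memory block 5: place 37 MB, 106 MB left
memory block 6: place 162 MB, 94 MB left
memory block 5: place 72 MB, 34 MB left
memory block 6: place 71 MB, 23 MB left
memory block 7: place 205 MB, 51 MB left
memory block 8: place 92 MB, 164 MB left
memory block 8: place 122 MB, 42 MB left
memory block 9: place 66 MB, 190 MB left

9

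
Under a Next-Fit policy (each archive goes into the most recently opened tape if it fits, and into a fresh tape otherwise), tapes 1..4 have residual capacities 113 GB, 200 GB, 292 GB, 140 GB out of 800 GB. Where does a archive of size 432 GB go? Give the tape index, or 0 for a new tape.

0

Next-Fit only looks at tape 4, which has 140 GB free.
432 GB does not fit, so a new tape is opened.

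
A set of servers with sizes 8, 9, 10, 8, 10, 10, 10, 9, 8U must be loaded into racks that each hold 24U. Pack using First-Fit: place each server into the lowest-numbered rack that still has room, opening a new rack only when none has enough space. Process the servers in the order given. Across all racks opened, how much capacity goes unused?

rack 1: place 8U, 16U left
rack 1: place 9U, 7U left
rack 2: place 10U, 14U left
rack 2: place 8U, 6U left
rack 3: place 10U, 14U left
rack 3: place 10U, 4U left
rack 4: place 10U, 14U left
rack 4: place 9U, 5U left
rack 5: place 8U, 16U left
5 racks × 24U = 120U; used 82U; unused 38U.

38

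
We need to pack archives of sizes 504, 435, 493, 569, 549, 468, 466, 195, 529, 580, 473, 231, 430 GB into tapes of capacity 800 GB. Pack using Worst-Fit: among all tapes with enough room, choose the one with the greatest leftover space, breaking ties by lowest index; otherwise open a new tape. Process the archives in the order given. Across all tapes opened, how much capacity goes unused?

2878

tape 1: place 504 GB, 296 GB left
tape 2: place 435 GB, 365 GB left
tape 3: place 493 GB, 307 GB left
tape 4: place 569 GB, 231 GB left
tape 5: place 549 GB, 251 GB left
tape 6: place 468 GB, 332 GB left
tape 7: place 466 GB, 334 GB left
tape 2: place 195 GB, 170 GB left
tape 8: place 529 GB, 271 GB left
tape 9: place 580 GB, 220 GB left
tape 10: place 473 GB, 327 GB left
tape 7: place 231 GB, 103 GB left
tape 11: place 430 GB, 370 GB left
11 tapes × 800 GB = 8800 GB; used 5922 GB; unused 2878 GB.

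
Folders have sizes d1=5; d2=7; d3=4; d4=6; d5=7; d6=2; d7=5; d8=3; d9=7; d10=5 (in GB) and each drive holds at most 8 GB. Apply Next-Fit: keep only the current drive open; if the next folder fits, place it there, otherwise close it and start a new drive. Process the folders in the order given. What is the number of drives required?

9 drives

d1 (5 GB) → drive 1 (remaining 3 GB)
d2 (7 GB) → drive 2 (remaining 1 GB)
d3 (4 GB) → drive 3 (remaining 4 GB)
d4 (6 GB) → drive 4 (remaining 2 GB)
d5 (7 GB) → drive 5 (remaining 1 GB)
d6 (2 GB) → drive 6 (remaining 6 GB)
d7 (5 GB) → drive 6 (remaining 1 GB)
d8 (3 GB) → drive 7 (remaining 5 GB)
d9 (7 GB) → drive 8 (remaining 1 GB)
d10 (5 GB) → drive 9 (remaining 3 GB)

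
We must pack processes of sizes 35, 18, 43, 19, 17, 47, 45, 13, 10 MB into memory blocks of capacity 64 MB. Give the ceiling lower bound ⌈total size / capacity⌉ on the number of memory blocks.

Total size = 35 + 18 + 43 + 19 + 17 + 47 + 45 + 13 + 10 = 247 MB.
⌈247 / 64⌉ = 4.

4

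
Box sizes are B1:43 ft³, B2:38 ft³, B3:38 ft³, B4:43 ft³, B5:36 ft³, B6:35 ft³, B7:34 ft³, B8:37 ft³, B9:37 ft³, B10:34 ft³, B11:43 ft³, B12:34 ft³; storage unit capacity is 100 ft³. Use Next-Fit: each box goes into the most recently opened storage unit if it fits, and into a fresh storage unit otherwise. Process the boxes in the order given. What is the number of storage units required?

storage unit 1: place B1 (43 ft³), 57 ft³ left
storage unit 1: place B2 (38 ft³), 19 ft³ left
storage unit 2: place B3 (38 ft³), 62 ft³ left
storage unit 2: place B4 (43 ft³), 19 ft³ left
storage unit 3: place B5 (36 ft³), 64 ft³ left
storage unit 3: place B6 (35 ft³), 29 ft³ left
storage unit 4: place B7 (34 ft³), 66 ft³ left
storage unit 4: place B8 (37 ft³), 29 ft³ left
storage unit 5: place B9 (37 ft³), 63 ft³ left
storage unit 5: place B10 (34 ft³), 29 ft³ left
storage unit 6: place B11 (43 ft³), 57 ft³ left
storage unit 6: place B12 (34 ft³), 23 ft³ left
Final storage units: [43,38] [38,43] [36,35] [34,37] [37,34] [43,34].

6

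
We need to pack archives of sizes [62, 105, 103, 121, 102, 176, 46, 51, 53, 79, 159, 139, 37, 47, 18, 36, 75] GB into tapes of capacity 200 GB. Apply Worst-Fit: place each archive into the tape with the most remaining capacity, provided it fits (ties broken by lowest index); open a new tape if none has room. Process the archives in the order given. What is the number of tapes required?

9

Put 62 GB in tape 1; 138 GB remain.
Put 105 GB in tape 1; 33 GB remain.
Put 103 GB in tape 2; 97 GB remain.
Put 121 GB in tape 3; 79 GB remain.
Put 102 GB in tape 4; 98 GB remain.
Put 176 GB in tape 5; 24 GB remain.
Put 46 GB in tape 4; 52 GB remain.
Put 51 GB in tape 2; 46 GB remain.
Put 53 GB in tape 3; 26 GB remain.
Put 79 GB in tape 6; 121 GB remain.
Put 159 GB in tape 7; 41 GB remain.
Put 139 GB in tape 8; 61 GB remain.
Put 37 GB in tape 6; 84 GB remain.
Put 47 GB in tape 6; 37 GB remain.
Put 18 GB in tape 8; 43 GB remain.
Put 36 GB in tape 4; 16 GB remain.
Put 75 GB in tape 9; 125 GB remain.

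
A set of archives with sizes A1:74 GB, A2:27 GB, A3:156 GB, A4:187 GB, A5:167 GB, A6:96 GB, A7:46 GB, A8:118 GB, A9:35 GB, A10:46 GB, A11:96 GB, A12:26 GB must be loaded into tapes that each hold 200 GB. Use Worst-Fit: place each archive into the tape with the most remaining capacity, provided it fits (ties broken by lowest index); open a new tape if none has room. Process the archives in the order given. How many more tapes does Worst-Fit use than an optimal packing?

0

Worst-Fit: [74,27,96] [156,35] [187] [167] [46,118] [46,96,26] → 6 tapes.
Total size 1074 GB; any packing needs at least ⌈1074/200⌉ = 6 tapes.
So 6 is already optimal.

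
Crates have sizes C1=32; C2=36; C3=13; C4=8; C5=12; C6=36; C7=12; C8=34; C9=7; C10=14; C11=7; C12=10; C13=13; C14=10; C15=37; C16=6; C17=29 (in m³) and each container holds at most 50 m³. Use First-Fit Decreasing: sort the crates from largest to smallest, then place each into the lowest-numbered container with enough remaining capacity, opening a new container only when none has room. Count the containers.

7

Sorted descending: 37, 36, 36, 34, 32, 29, 14, 13, 13, 12, 12, 10, 10, 8, 7, 7, 6.
37 m³ → container 1 (remaining 13 m³)
36 m³ → container 2 (remaining 14 m³)
36 m³ → container 3 (remaining 14 m³)
34 m³ → container 4 (remaining 16 m³)
32 m³ → container 5 (remaining 18 m³)
29 m³ → container 6 (remaining 21 m³)
14 m³ → container 2 (remaining 0 m³)
13 m³ → container 1 (remaining 0 m³)
13 m³ → container 3 (remaining 1 m³)
12 m³ → container 4 (remaining 4 m³)
12 m³ → container 5 (remaining 6 m³)
10 m³ → container 6 (remaining 11 m³)
10 m³ → container 6 (remaining 1 m³)
8 m³ → container 7 (remaining 42 m³)
7 m³ → container 7 (remaining 35 m³)
7 m³ → container 7 (remaining 28 m³)
6 m³ → container 5 (remaining 0 m³)
Final containers: [37,13] [36,14] [36,13] [34,12] [32,12,6] [29,10,10] [8,7,7].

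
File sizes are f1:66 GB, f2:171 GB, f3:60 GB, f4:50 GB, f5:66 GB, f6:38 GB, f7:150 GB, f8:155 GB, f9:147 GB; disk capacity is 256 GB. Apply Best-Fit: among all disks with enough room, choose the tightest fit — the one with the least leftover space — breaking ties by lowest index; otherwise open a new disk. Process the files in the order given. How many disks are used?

f1 (66 GB) → disk 1 (remaining 190 GB)
f2 (171 GB) → disk 1 (remaining 19 GB)
f3 (60 GB) → disk 2 (remaining 196 GB)
f4 (50 GB) → disk 2 (remaining 146 GB)
f5 (66 GB) → disk 2 (remaining 80 GB)
f6 (38 GB) → disk 2 (remaining 42 GB)
f7 (150 GB) → disk 3 (remaining 106 GB)
f8 (155 GB) → disk 4 (remaining 101 GB)
f9 (147 GB) → disk 5 (remaining 109 GB)
Final disks: [66,171] [60,50,66,38] [150] [155] [147].

5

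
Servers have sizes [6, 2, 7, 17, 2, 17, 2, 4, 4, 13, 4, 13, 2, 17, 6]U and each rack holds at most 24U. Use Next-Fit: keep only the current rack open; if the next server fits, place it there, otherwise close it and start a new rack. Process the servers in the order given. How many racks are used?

6U → rack 1 (remaining 18U)
2U → rack 1 (remaining 16U)
7U → rack 1 (remaining 9U)
17U → rack 2 (remaining 7U)
2U → rack 2 (remaining 5U)
17U → rack 3 (remaining 7U)
2U → rack 3 (remaining 5U)
4U → rack 3 (remaining 1U)
4U → rack 4 (remaining 20U)
13U → rack 4 (remaining 7U)
4U → rack 4 (remaining 3U)
13U → rack 5 (remaining 11U)
2U → rack 5 (remaining 9U)
17U → rack 6 (remaining 7U)
6U → rack 6 (remaining 1U)
Final racks: [6,2,7] [17,2] [17,2,4] [4,13,4] [13,2] [17,6].

6 racks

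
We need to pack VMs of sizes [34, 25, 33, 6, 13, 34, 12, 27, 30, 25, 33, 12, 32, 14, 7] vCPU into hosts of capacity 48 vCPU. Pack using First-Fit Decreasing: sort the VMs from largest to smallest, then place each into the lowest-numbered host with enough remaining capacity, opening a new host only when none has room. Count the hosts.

Sorted descending: 34, 34, 33, 33, 32, 30, 27, 25, 25, 14, 13, 12, 12, 7, 6.
Put 34 vCPU in host 1; 14 vCPU remain.
Put 34 vCPU in host 2; 14 vCPU remain.
Put 33 vCPU in host 3; 15 vCPU remain.
Put 33 vCPU in host 4; 15 vCPU remain.
Put 32 vCPU in host 5; 16 vCPU remain.
Put 30 vCPU in host 6; 18 vCPU remain.
Put 27 vCPU in host 7; 21 vCPU remain.
Put 25 vCPU in host 8; 23 vCPU remain.
Put 25 vCPU in host 9; 23 vCPU remain.
Put 14 vCPU in host 1; 0 vCPU remain.
Put 13 vCPU in host 2; 1 vCPU remain.
Put 12 vCPU in host 3; 3 vCPU remain.
Put 12 vCPU in host 4; 3 vCPU remain.
Put 7 vCPU in host 5; 9 vCPU remain.
Put 6 vCPU in host 5; 3 vCPU remain.
Final hosts: [34,14] [34,13] [33,12] [33,12] [32,7,6] [30] [27] [25] [25].

9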